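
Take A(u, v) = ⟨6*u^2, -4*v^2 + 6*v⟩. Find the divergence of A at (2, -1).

38

∂A₁/∂u = 12*u
∂A₂/∂v = -8*v + 6
∇·A = 12*u - 8*v + 6
At (2, -1): 38.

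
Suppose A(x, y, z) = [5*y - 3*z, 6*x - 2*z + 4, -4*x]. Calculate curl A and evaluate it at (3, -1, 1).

(∇×A)₁ = ∂A₃/∂y − ∂A₂/∂z = 2
(∇×A)₂ = ∂A₁/∂z − ∂A₃/∂x = 1
(∇×A)₃ = ∂A₂/∂x − ∂A₁/∂y = 1
∇×A = (2, 1, 1)
At (3, -1, 1): (2, 1, 1).

(2, 1, 1)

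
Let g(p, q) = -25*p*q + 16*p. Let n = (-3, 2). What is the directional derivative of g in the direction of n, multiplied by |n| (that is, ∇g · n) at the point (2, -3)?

-373

∂g/∂p = -25*q + 16
∂g/∂q = -25*p
∇g at (2, -3) = (91, -50)
∇g · n = (91)(-3) + (-50)(2) = -373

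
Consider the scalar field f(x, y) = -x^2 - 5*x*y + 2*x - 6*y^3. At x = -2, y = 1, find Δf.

-38

∂²f/∂x² = -2
∂²f/∂y² = -36*y
∇²f = -36*y - 2
At (-2, 1): -38.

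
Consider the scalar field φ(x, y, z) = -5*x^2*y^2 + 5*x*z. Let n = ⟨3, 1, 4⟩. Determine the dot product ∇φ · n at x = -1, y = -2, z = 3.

∂φ/∂x = -10*x*y^2 + 5*z
∂φ/∂y = -10*x^2*y
∂φ/∂z = 5*x
∇φ at (-1, -2, 3) = (55, 20, -5)
∇φ · n = (55)(3) + (20)(1) + (-5)(4) = 165

165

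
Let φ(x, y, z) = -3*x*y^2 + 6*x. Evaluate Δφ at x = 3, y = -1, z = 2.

∂²φ/∂x² = 0
∂²φ/∂y² = -6*x
∂²φ/∂z² = 0
∇²φ = -6*x
At (3, -1, 2): -18.

-18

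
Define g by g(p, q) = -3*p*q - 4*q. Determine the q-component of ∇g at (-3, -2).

5

(∇g)_2 = ∂g/∂q = -3*p - 4
At (-3, -2): 5.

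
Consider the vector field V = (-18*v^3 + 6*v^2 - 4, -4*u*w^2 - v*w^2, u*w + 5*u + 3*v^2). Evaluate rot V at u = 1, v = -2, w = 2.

(-4, -7, 224)

(∇×V)₁ = ∂V₃/∂v − ∂V₂/∂w = 8*u*w + 2*v*w + 6*v
(∇×V)₂ = ∂V₁/∂w − ∂V₃/∂u = -w - 5
(∇×V)₃ = ∂V₂/∂u − ∂V₁/∂v = 54*v^2 - 12*v - 4*w^2
∇×V = (8*u*w + 2*v*w + 6*v, -w - 5, 54*v^2 - 12*v - 4*w^2)
At (1, -2, 2): (-4, -7, 224).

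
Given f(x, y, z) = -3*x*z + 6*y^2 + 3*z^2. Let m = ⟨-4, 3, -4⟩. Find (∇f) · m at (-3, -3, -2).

-120

∂f/∂x = -3*z
∂f/∂y = 12*y
∂f/∂z = -3*x + 6*z
∇f at (-3, -3, -2) = (6, -36, -3)
∇f · m = (6)(-4) + (-36)(3) + (-3)(-4) = -120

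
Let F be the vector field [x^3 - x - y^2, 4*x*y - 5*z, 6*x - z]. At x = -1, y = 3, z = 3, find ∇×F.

(5, -6, 18)

(∇×F)₁ = ∂F₃/∂y − ∂F₂/∂z = 5
(∇×F)₂ = ∂F₁/∂z − ∂F₃/∂x = -6
(∇×F)₃ = ∂F₂/∂x − ∂F₁/∂y = 6*y
∇×F = (5, -6, 6*y)
At (-1, 3, 3): (5, -6, 18).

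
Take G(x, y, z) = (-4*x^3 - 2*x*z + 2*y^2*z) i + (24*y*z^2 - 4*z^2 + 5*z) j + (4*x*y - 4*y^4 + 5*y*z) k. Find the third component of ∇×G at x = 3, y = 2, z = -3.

(∇×G)_3 = ∂G₂/∂x − ∂G₁/∂y
= 0 − (4*y*z)
= -4*y*z
At (3, 2, -3): 24.

24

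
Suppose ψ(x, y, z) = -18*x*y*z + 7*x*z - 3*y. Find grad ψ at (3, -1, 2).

(50, -111, 75)

∂ψ/∂x = -18*y*z + 7*z
∂ψ/∂y = -18*x*z - 3
∂ψ/∂z = -18*x*y + 7*x
∇ψ = (-18*y*z + 7*z, -18*x*z - 3, -18*x*y + 7*x)
At (3, -1, 2): (50, -111, 75).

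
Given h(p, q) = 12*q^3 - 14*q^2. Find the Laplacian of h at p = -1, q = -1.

-100

∂²h/∂p² = 0
∂²h/∂q² = 4*(18*q - 7)
∇²h = 72*q - 28
At (-1, -1): -100.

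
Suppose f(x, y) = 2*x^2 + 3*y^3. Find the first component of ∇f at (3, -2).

(∇f)_1 = ∂f/∂x = 4*x
At (3, -2): 12.

12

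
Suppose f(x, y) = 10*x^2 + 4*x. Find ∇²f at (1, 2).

∂²f/∂x² = 20
∂²f/∂y² = 0
∇²f = 20
At (1, 2): 20.

20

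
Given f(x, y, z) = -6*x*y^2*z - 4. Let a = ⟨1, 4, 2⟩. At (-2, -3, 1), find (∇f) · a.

∂f/∂x = -6*y^2*z
∂f/∂y = -12*x*y*z
∂f/∂z = -6*x*y^2
∇f at (-2, -3, 1) = (-54, -72, 108)
∇f · a = (-54)(1) + (-72)(4) + (108)(2) = -126

-126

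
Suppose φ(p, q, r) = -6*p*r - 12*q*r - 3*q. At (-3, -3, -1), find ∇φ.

(6, 9, 54)

∂φ/∂p = -6*r
∂φ/∂q = -12*r - 3
∂φ/∂r = -6*p - 12*q
∇φ = (-6*r, -12*r - 3, -6*p - 12*q)
At (-3, -3, -1): (6, 9, 54).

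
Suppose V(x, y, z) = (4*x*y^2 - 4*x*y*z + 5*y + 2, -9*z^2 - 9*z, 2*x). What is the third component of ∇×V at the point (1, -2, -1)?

7

(∇×V)_3 = ∂V₂/∂x − ∂V₁/∂y
= 0 − (8*x*y - 4*x*z + 5)
= -8*x*y + 4*x*z - 5
At (1, -2, -1): 7.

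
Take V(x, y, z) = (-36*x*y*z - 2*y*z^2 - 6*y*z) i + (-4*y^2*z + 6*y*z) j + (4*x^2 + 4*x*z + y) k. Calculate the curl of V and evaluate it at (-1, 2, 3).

(∇×V)₁ = ∂V₃/∂y − ∂V₂/∂z = 4*y^2 - 6*y + 1
(∇×V)₂ = ∂V₁/∂z − ∂V₃/∂x = -36*x*y - 8*x - 4*y*z - 6*y - 4*z
(∇×V)₃ = ∂V₂/∂x − ∂V₁/∂y = 36*x*z + 2*z^2 + 6*z
∇×V = (4*y^2 - 6*y + 1, -36*x*y - 8*x - 4*y*z - 6*y - 4*z, 36*x*z + 2*z^2 + 6*z)
At (-1, 2, 3): (5, 32, -72).

(5, 32, -72)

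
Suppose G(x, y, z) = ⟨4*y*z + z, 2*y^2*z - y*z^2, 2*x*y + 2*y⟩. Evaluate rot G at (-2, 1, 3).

(2, 3, -12)

(∇×G)₁ = ∂G₃/∂y − ∂G₂/∂z = 2*x - 2*y^2 + 2*y*z + 2
(∇×G)₂ = ∂G₁/∂z − ∂G₃/∂x = 2*y + 1
(∇×G)₃ = ∂G₂/∂x − ∂G₁/∂y = -4*z
∇×G = (2*x - 2*y^2 + 2*y*z + 2, 2*y + 1, -4*z)
At (-2, 1, 3): (2, 3, -12).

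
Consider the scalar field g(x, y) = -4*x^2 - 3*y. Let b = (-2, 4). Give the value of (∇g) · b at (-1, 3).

∂g/∂x = -8*x
∂g/∂y = -3
∇g at (-1, 3) = (8, -3)
∇g · b = (8)(-2) + (-3)(4) = -28

-28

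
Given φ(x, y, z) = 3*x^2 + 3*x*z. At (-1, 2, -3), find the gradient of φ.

∂φ/∂x = 6*x + 3*z
∂φ/∂y = 0
∂φ/∂z = 3*x
∇φ = (6*x + 3*z, 0, 3*x)
At (-1, 2, -3): (-15, 0, -3).

(-15, 0, -3)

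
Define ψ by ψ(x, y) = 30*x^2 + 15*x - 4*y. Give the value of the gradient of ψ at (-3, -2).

(-165, -4)

∂ψ/∂x = 60*x + 15
∂ψ/∂y = -4
∇ψ = (60*x + 15, -4)
At (-3, -2): (-165, -4).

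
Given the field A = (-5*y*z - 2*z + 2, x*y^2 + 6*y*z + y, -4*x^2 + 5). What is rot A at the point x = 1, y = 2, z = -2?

(∇×A)₁ = ∂A₃/∂y − ∂A₂/∂z = -6*y
(∇×A)₂ = ∂A₁/∂z − ∂A₃/∂x = 8*x - 5*y - 2
(∇×A)₃ = ∂A₂/∂x − ∂A₁/∂y = y^2 + 5*z
∇×A = (-6*y, 8*x - 5*y - 2, y^2 + 5*z)
At (1, 2, -2): (-12, -4, -6).

(-12, -4, -6)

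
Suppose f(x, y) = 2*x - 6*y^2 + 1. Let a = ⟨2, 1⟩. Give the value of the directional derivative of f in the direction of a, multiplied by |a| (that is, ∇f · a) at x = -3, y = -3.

40

∂f/∂x = 2
∂f/∂y = -12*y
∇f at (-3, -3) = (2, 36)
∇f · a = (2)(2) + (36)(1) = 40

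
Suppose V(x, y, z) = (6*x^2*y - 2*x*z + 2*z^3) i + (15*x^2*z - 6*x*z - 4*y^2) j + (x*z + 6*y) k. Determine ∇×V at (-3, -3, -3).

(∇×V)₁ = ∂V₃/∂y − ∂V₂/∂z = -15*x^2 + 6*x + 6
(∇×V)₂ = ∂V₁/∂z − ∂V₃/∂x = -2*x + 6*z^2 - z
(∇×V)₃ = ∂V₂/∂x − ∂V₁/∂y = -6*x^2 + 30*x*z - 6*z
∇×V = (-15*x^2 + 6*x + 6, -2*x + 6*z^2 - z, -6*x^2 + 30*x*z - 6*z)
At (-3, -3, -3): (-147, 63, 234).

(-147, 63, 234)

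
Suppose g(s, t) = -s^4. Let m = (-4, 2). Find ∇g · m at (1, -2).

16

∂g/∂s = -4*s^3
∂g/∂t = 0
∇g at (1, -2) = (-4, 0)
∇g · m = (-4)(-4) + (0)(2) = 16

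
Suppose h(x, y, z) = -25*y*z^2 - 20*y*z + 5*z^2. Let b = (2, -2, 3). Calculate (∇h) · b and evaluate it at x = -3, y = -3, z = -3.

-930

∂h/∂x = 0
∂h/∂y = -25*z^2 - 20*z
∂h/∂z = -50*y*z - 20*y + 10*z
∇h at (-3, -3, -3) = (0, -165, -420)
∇h · b = (0)(2) + (-165)(-2) + (-420)(3) = -930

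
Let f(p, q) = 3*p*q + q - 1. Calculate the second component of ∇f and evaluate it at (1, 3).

4

(∇f)_2 = ∂f/∂q = 3*p + 1
At (1, 3): 4.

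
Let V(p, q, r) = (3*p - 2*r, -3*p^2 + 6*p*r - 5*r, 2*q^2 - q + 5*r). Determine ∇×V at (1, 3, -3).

(10, -2, -24)

(∇×V)₁ = ∂V₃/∂q − ∂V₂/∂r = -6*p + 4*q + 4
(∇×V)₂ = ∂V₁/∂r − ∂V₃/∂p = -2
(∇×V)₃ = ∂V₂/∂p − ∂V₁/∂q = -6*p + 6*r
∇×V = (-6*p + 4*q + 4, -2, -6*p + 6*r)
At (1, 3, -3): (10, -2, -24).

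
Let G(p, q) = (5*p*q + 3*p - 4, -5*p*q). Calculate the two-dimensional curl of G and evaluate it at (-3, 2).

5

∂G₂/∂p = -5*q
∂G₁/∂q = 5*p
Scalar curl = -5*p - 5*q
At (-3, 2): 5.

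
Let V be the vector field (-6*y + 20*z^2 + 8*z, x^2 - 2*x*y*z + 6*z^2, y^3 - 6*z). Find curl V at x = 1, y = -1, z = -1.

(∇×V)₁ = ∂V₃/∂y − ∂V₂/∂z = 2*x*y + 3*y^2 - 12*z
(∇×V)₂ = ∂V₁/∂z − ∂V₃/∂x = 40*z + 8
(∇×V)₃ = ∂V₂/∂x − ∂V₁/∂y = 2*x - 2*y*z + 6
∇×V = (2*x*y + 3*y^2 - 12*z, 40*z + 8, 2*x - 2*y*z + 6)
At (1, -1, -1): (13, -32, 6).

(13, -32, 6)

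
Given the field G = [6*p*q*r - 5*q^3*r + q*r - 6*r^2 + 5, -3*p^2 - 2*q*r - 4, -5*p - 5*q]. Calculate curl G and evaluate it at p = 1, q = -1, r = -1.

(∇×G)₁ = ∂G₃/∂q − ∂G₂/∂r = 2*q - 5
(∇×G)₂ = ∂G₁/∂r − ∂G₃/∂p = 6*p*q - 5*q^3 + q - 12*r + 5
(∇×G)₃ = ∂G₂/∂p − ∂G₁/∂q = -6*p*r - 6*p + 15*q^2*r - r
∇×G = (2*q - 5, 6*p*q - 5*q^3 + q - 12*r + 5, -6*p*r - 6*p + 15*q^2*r - r)
At (1, -1, -1): (-7, 15, -14).

(-7, 15, -14)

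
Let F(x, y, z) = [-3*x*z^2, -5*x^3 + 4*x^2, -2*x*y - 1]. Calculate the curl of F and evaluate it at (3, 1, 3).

(∇×F)₁ = ∂F₃/∂y − ∂F₂/∂z = -2*x
(∇×F)₂ = ∂F₁/∂z − ∂F₃/∂x = -6*x*z + 2*y
(∇×F)₃ = ∂F₂/∂x − ∂F₁/∂y = -15*x^2 + 8*x
∇×F = (-2*x, -6*x*z + 2*y, -15*x^2 + 8*x)
At (3, 1, 3): (-6, -52, -111).

(-6, -52, -111)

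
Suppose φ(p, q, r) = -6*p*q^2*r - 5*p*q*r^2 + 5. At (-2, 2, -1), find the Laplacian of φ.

16

∂²φ/∂p² = 0
∂²φ/∂q² = -12*p*r
∂²φ/∂r² = -10*p*q
∇²φ = -10*p*q - 12*p*r
At (-2, 2, -1): 16.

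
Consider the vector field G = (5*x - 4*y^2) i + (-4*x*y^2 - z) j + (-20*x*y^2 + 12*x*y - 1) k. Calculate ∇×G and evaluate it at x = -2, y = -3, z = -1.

(∇×G)₁ = ∂G₃/∂y − ∂G₂/∂z = -40*x*y + 12*x + 1
(∇×G)₂ = ∂G₁/∂z − ∂G₃/∂x = 20*y^2 - 12*y
(∇×G)₃ = ∂G₂/∂x − ∂G₁/∂y = -4*y^2 + 8*y
∇×G = (-40*x*y + 12*x + 1, 20*y^2 - 12*y, -4*y^2 + 8*y)
At (-2, -3, -1): (-263, 216, -60).

(-263, 216, -60)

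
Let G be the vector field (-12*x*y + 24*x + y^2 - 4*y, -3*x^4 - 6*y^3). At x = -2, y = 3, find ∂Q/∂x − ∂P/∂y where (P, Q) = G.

∂G₂/∂x = -12*x^3
∂G₁/∂y = -12*x + 2*y - 4
Scalar curl = -12*x^3 + 12*x - 2*y + 4
At (-2, 3): 70.

70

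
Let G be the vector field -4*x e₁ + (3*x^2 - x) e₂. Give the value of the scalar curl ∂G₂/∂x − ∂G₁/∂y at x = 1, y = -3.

∂G₂/∂x = 6*x - 1
∂G₁/∂y = 0
Scalar curl = 6*x - 1
At (1, -3): 5.

5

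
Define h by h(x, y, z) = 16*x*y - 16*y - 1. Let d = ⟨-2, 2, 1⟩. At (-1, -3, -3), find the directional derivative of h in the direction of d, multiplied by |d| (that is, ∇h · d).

32

∂h/∂x = 16*y
∂h/∂y = 16*x - 16
∂h/∂z = 0
∇h at (-1, -3, -3) = (-48, -32, 0)
∇h · d = (-48)(-2) + (-32)(2) + (0)(1) = 32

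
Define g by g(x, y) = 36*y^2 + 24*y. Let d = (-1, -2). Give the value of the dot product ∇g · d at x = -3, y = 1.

-192

∂g/∂x = 0
∂g/∂y = 72*y + 24
∇g at (-3, 1) = (0, 96)
∇g · d = (0)(-1) + (96)(-2) = -192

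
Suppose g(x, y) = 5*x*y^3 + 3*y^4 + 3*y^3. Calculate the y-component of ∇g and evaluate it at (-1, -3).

(∇g)_2 = ∂g/∂y = 15*x*y^2 + 12*y^3 + 9*y^2
At (-1, -3): -378.

-378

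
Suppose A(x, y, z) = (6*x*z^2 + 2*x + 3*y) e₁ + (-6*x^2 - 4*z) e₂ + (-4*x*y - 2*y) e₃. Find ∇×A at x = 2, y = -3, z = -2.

(∇×A)₁ = ∂A₃/∂y − ∂A₂/∂z = -4*x + 2
(∇×A)₂ = ∂A₁/∂z − ∂A₃/∂x = 12*x*z + 4*y
(∇×A)₃ = ∂A₂/∂x − ∂A₁/∂y = -12*x - 3
∇×A = (-4*x + 2, 12*x*z + 4*y, -12*x - 3)
At (2, -3, -2): (-6, -60, -27).

(-6, -60, -27)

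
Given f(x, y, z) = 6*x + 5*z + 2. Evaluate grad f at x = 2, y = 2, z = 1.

(6, 0, 5)

∂f/∂x = 6
∂f/∂y = 0
∂f/∂z = 5
∇f = (6, 0, 5)
At (2, 2, 1): (6, 0, 5).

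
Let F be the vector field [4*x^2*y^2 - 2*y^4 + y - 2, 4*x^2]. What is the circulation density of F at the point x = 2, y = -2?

15

∂F₂/∂x = 8*x
∂F₁/∂y = 8*x^2*y - 8*y^3 + 1
Scalar curl = -8*x^2*y + 8*x + 8*y^3 - 1
At (2, -2): 15.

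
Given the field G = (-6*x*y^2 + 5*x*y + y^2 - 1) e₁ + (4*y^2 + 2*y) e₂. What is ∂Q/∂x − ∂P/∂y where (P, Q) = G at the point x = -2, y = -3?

∂G₂/∂x = 0
∂G₁/∂y = -12*x*y + 5*x + 2*y
Scalar curl = 12*x*y - 5*x - 2*y
At (-2, -3): 88.

88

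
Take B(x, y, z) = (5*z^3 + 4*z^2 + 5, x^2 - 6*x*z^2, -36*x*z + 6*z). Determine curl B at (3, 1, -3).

(-108, 3, -48)

(∇×B)₁ = ∂B₃/∂y − ∂B₂/∂z = 12*x*z
(∇×B)₂ = ∂B₁/∂z − ∂B₃/∂x = 15*z^2 + 44*z
(∇×B)₃ = ∂B₂/∂x − ∂B₁/∂y = 2*x - 6*z^2
∇×B = (12*x*z, 15*z^2 + 44*z, 2*x - 6*z^2)
At (3, 1, -3): (-108, 3, -48).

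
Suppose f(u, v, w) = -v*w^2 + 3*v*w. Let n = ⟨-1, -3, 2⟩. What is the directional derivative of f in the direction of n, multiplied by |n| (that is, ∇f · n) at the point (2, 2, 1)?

∂f/∂u = 0
∂f/∂v = -w^2 + 3*w
∂f/∂w = -2*v*w + 3*v
∇f at (2, 2, 1) = (0, 2, 2)
∇f · n = (0)(-1) + (2)(-3) + (2)(2) = -2

-2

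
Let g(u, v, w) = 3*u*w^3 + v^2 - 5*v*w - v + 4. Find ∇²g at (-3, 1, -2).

110

∂²g/∂u² = 0
∂²g/∂v² = 2
∂²g/∂w² = 18*u*w
∇²g = 18*u*w + 2
At (-3, 1, -2): 110.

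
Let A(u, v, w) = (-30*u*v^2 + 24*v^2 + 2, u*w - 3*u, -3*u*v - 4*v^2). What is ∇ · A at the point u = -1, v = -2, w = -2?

∂A₁/∂u = -30*v^2
∂A₂/∂v = 0
∂A₃/∂w = 0
∇·A = -30*v^2
At (-1, -2, -2): -120.

-120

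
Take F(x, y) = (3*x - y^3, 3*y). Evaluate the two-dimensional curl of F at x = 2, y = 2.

∂F₂/∂x = 0
∂F₁/∂y = -3*y^2
Scalar curl = 3*y^2
At (2, 2): 12.

12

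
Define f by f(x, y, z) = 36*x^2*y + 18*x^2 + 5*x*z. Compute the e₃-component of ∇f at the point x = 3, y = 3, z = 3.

15

(∇f)_3 = ∂f/∂z = 5*x
At (3, 3, 3): 15.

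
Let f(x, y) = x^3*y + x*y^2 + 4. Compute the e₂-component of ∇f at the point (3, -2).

(∇f)_2 = ∂f/∂y = x^3 + 2*x*y
At (3, -2): 15.

15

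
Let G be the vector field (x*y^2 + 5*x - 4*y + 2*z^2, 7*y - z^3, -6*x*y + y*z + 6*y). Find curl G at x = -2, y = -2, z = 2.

(32, -4, -4)

(∇×G)₁ = ∂G₃/∂y − ∂G₂/∂z = -6*x + 3*z^2 + z + 6
(∇×G)₂ = ∂G₁/∂z − ∂G₃/∂x = 6*y + 4*z
(∇×G)₃ = ∂G₂/∂x − ∂G₁/∂y = -2*x*y + 4
∇×G = (-6*x + 3*z^2 + z + 6, 6*y + 4*z, -2*x*y + 4)
At (-2, -2, 2): (32, -4, -4).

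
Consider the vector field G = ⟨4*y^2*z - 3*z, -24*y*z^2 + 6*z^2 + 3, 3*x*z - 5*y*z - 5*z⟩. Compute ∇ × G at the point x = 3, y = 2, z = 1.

(∇×G)₁ = ∂G₃/∂y − ∂G₂/∂z = 48*y*z - 17*z
(∇×G)₂ = ∂G₁/∂z − ∂G₃/∂x = 4*y^2 - 3*z - 3
(∇×G)₃ = ∂G₂/∂x − ∂G₁/∂y = -8*y*z
∇×G = (48*y*z - 17*z, 4*y^2 - 3*z - 3, -8*y*z)
At (3, 2, 1): (79, 10, -16).

(79, 10, -16)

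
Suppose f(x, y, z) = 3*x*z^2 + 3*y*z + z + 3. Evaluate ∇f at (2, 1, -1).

(3, -3, -8)

∂f/∂x = 3*z^2
∂f/∂y = 3*z
∂f/∂z = 6*x*z + 3*y + 1
∇f = (3*z^2, 3*z, 6*x*z + 3*y + 1)
At (2, 1, -1): (3, -3, -8).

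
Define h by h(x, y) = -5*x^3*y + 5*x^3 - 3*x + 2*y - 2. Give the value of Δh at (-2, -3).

∂²h/∂x² = 30*x*(-y + 1)
∂²h/∂y² = 0
∇²h = -30*x*y + 30*x
At (-2, -3): -240.

-240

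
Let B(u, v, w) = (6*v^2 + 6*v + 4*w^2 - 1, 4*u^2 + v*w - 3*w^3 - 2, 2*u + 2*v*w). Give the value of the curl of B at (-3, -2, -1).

(9, -10, -6)

(∇×B)₁ = ∂B₃/∂v − ∂B₂/∂w = -v + 9*w^2 + 2*w
(∇×B)₂ = ∂B₁/∂w − ∂B₃/∂u = 8*w - 2
(∇×B)₃ = ∂B₂/∂u − ∂B₁/∂v = 8*u - 12*v - 6
∇×B = (-v + 9*w^2 + 2*w, 8*w - 2, 8*u - 12*v - 6)
At (-3, -2, -1): (9, -10, -6).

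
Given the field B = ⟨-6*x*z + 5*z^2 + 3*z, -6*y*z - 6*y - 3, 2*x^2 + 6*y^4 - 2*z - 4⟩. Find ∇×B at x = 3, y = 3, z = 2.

(666, -7, 0)

(∇×B)₁ = ∂B₃/∂y − ∂B₂/∂z = 24*y^3 + 6*y
(∇×B)₂ = ∂B₁/∂z − ∂B₃/∂x = -10*x + 10*z + 3
(∇×B)₃ = ∂B₂/∂x − ∂B₁/∂y = 0
∇×B = (24*y^3 + 6*y, -10*x + 10*z + 3, 0)
At (3, 3, 2): (666, -7, 0).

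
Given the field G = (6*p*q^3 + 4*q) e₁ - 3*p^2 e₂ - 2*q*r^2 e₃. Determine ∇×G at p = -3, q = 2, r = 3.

(∇×G)₁ = ∂G₃/∂q − ∂G₂/∂r = -2*r^2
(∇×G)₂ = ∂G₁/∂r − ∂G₃/∂p = 0
(∇×G)₃ = ∂G₂/∂p − ∂G₁/∂q = -18*p*q^2 - 6*p - 4
∇×G = (-2*r^2, 0, -18*p*q^2 - 6*p - 4)
At (-3, 2, 3): (-18, 0, 230).

(-18, 0, 230)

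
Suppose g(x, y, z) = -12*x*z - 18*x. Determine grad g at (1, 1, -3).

(18, 0, -12)

∂g/∂x = -12*z - 18
∂g/∂y = 0
∂g/∂z = -12*x
∇g = (-12*z - 18, 0, -12*x)
At (1, 1, -3): (18, 0, -12).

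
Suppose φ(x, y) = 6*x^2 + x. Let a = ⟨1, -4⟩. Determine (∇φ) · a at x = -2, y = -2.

-23

∂φ/∂x = 12*x + 1
∂φ/∂y = 0
∇φ at (-2, -2) = (-23, 0)
∇φ · a = (-23)(1) + (0)(-4) = -23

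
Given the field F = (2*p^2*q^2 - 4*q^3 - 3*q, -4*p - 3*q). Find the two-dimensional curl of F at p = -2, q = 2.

∂F₂/∂p = -4
∂F₁/∂q = 4*p^2*q - 12*q^2 - 3
Scalar curl = -4*p^2*q + 12*q^2 - 1
At (-2, 2): 15.

15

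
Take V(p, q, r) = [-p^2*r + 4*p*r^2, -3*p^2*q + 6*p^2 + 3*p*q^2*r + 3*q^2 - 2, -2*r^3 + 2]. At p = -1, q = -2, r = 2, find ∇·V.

∂V₁/∂p = -2*p*r + 4*r^2
∂V₂/∂q = -3*p^2 + 6*p*q*r + 6*q
∂V₃/∂r = -6*r^2
∇·V = -3*p^2 + 6*p*q*r - 2*p*r + 6*q - 2*r^2
At (-1, -2, 2): 5.

5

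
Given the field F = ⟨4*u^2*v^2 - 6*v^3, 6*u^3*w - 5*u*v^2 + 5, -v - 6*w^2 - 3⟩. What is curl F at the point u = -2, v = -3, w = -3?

(47, 0, -3)

(∇×F)₁ = ∂F₃/∂v − ∂F₂/∂w = -6*u^3 - 1
(∇×F)₂ = ∂F₁/∂w − ∂F₃/∂u = 0
(∇×F)₃ = ∂F₂/∂u − ∂F₁/∂v = -8*u^2*v + 18*u^2*w + 13*v^2
∇×F = (-6*u^3 - 1, 0, -8*u^2*v + 18*u^2*w + 13*v^2)
At (-2, -3, -3): (47, 0, -3).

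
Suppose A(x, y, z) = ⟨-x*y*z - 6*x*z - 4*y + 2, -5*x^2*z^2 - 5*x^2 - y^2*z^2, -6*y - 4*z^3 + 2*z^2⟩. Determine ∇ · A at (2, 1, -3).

-117

∂A₁/∂x = -y*z - 6*z
∂A₂/∂y = -2*y*z^2
∂A₃/∂z = -12*z^2 + 4*z
∇·A = -2*y*z^2 - y*z - 12*z^2 - 2*z
At (2, 1, -3): -117.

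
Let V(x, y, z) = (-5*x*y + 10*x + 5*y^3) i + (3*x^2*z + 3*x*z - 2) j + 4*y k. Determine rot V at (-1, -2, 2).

(4, 0, -71)

(∇×V)₁ = ∂V₃/∂y − ∂V₂/∂z = -3*x^2 - 3*x + 4
(∇×V)₂ = ∂V₁/∂z − ∂V₃/∂x = 0
(∇×V)₃ = ∂V₂/∂x − ∂V₁/∂y = 6*x*z + 5*x - 15*y^2 + 3*z
∇×V = (-3*x^2 - 3*x + 4, 0, 6*x*z + 5*x - 15*y^2 + 3*z)
At (-1, -2, 2): (4, 0, -71).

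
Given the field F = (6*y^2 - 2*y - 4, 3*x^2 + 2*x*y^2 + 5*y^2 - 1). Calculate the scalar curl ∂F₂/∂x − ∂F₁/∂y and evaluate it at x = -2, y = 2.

-26

∂F₂/∂x = 6*x + 2*y^2
∂F₁/∂y = 12*y - 2
Scalar curl = 6*x + 2*y^2 - 12*y + 2
At (-2, 2): -26.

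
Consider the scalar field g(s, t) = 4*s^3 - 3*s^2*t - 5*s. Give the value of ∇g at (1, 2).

(-5, -3)

∂g/∂s = 12*s^2 - 6*s*t - 5
∂g/∂t = -3*s^2
∇g = (12*s^2 - 6*s*t - 5, -3*s^2)
At (1, 2): (-5, -3).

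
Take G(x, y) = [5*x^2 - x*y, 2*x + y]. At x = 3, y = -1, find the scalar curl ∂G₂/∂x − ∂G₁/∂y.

5

∂G₂/∂x = 2
∂G₁/∂y = -x
Scalar curl = x + 2
At (3, -1): 5.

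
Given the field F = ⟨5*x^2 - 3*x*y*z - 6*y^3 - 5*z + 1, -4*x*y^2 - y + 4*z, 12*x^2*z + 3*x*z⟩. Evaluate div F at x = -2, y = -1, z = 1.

8

∂F₁/∂x = 10*x - 3*y*z
∂F₂/∂y = -8*x*y - 1
∂F₃/∂z = 12*x^2 + 3*x
∇·F = 12*x^2 - 8*x*y + 13*x - 3*y*z - 1
At (-2, -1, 1): 8.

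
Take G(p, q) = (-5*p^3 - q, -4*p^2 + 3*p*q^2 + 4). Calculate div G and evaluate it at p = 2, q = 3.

-24

∂G₁/∂p = -15*p^2
∂G₂/∂q = 6*p*q
∇·G = -15*p^2 + 6*p*q
At (2, 3): -24.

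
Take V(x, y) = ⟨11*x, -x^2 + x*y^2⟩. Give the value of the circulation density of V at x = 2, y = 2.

0

∂V₂/∂x = -2*x + y^2
∂V₁/∂y = 0
Scalar curl = -2*x + y^2
At (2, 2): 0.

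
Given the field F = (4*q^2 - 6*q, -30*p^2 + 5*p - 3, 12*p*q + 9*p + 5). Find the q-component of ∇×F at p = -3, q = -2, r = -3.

15

(∇×F)_2 = ∂F₁/∂r − ∂F₃/∂p
= 0 − (12*q + 9)
= -12*q - 9
At (-3, -2, -3): 15.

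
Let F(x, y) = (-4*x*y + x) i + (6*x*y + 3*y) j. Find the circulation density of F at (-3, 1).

∂F₂/∂x = 6*y
∂F₁/∂y = -4*x
Scalar curl = 4*x + 6*y
At (-3, 1): -6.

-6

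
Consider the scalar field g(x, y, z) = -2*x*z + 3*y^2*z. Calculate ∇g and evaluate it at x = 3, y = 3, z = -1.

(2, -18, 21)

∂g/∂x = -2*z
∂g/∂y = 6*y*z
∂g/∂z = -2*x + 3*y^2
∇g = (-2*z, 6*y*z, -2*x + 3*y^2)
At (3, 3, -1): (2, -18, 21).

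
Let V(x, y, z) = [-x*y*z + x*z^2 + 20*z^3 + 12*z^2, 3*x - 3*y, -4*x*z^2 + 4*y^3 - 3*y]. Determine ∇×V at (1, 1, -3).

(∇×V)₁ = ∂V₃/∂y − ∂V₂/∂z = 12*y^2 - 3
(∇×V)₂ = ∂V₁/∂z − ∂V₃/∂x = -x*y + 2*x*z + 64*z^2 + 24*z
(∇×V)₃ = ∂V₂/∂x − ∂V₁/∂y = x*z + 3
∇×V = (12*y^2 - 3, -x*y + 2*x*z + 64*z^2 + 24*z, x*z + 3)
At (1, 1, -3): (9, 497, 0).

(9, 497, 0)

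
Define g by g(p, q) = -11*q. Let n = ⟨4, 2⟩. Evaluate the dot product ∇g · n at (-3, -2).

-22

∂g/∂p = 0
∂g/∂q = -11
∇g at (-3, -2) = (0, -11)
∇g · n = (0)(4) + (-11)(2) = -22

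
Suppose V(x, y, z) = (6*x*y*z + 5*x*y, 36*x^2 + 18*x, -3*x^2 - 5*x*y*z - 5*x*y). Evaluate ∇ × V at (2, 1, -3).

(∇×V)₁ = ∂V₃/∂y − ∂V₂/∂z = -5*x*z - 5*x
(∇×V)₂ = ∂V₁/∂z − ∂V₃/∂x = 6*x*y + 6*x + 5*y*z + 5*y
(∇×V)₃ = ∂V₂/∂x − ∂V₁/∂y = -6*x*z + 67*x + 18
∇×V = (-5*x*z - 5*x, 6*x*y + 6*x + 5*y*z + 5*y, -6*x*z + 67*x + 18)
At (2, 1, -3): (20, 14, 188).

(20, 14, 188)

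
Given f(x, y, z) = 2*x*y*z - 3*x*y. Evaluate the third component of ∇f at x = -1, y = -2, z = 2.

4

(∇f)_3 = ∂f/∂z = 2*x*y
At (-1, -2, 2): 4.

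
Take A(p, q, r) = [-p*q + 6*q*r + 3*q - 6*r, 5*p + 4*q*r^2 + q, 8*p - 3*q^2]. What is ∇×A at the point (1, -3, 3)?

(∇×A)₁ = ∂A₃/∂q − ∂A₂/∂r = -8*q*r - 6*q
(∇×A)₂ = ∂A₁/∂r − ∂A₃/∂p = 6*q - 14
(∇×A)₃ = ∂A₂/∂p − ∂A₁/∂q = p - 6*r + 2
∇×A = (-8*q*r - 6*q, 6*q - 14, p - 6*r + 2)
At (1, -3, 3): (90, -32, -15).

(90, -32, -15)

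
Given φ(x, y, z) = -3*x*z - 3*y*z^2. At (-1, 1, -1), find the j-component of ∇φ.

(∇φ)_2 = ∂φ/∂y = -3*z^2
At (-1, 1, -1): -3.

-3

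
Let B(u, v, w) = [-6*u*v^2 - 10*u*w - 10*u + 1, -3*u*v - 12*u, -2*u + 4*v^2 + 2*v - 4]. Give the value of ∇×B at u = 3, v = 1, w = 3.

(10, -28, 21)

(∇×B)₁ = ∂B₃/∂v − ∂B₂/∂w = 8*v + 2
(∇×B)₂ = ∂B₁/∂w − ∂B₃/∂u = -10*u + 2
(∇×B)₃ = ∂B₂/∂u − ∂B₁/∂v = 12*u*v - 3*v - 12
∇×B = (8*v + 2, -10*u + 2, 12*u*v - 3*v - 12)
At (3, 1, 3): (10, -28, 21).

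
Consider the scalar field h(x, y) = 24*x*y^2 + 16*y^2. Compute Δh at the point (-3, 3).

-112

∂²h/∂x² = 0
∂²h/∂y² = 16*(3*x + 2)
∇²h = 48*x + 32
At (-3, 3): -112.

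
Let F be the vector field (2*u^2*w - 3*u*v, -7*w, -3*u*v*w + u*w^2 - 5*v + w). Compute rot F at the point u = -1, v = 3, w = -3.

(∇×F)₁ = ∂F₃/∂v − ∂F₂/∂w = -3*u*w + 2
(∇×F)₂ = ∂F₁/∂w − ∂F₃/∂u = 2*u^2 + 3*v*w - w^2
(∇×F)₃ = ∂F₂/∂u − ∂F₁/∂v = 3*u
∇×F = (-3*u*w + 2, 2*u^2 + 3*v*w - w^2, 3*u)
At (-1, 3, -3): (-7, -34, -3).

(-7, -34, -3)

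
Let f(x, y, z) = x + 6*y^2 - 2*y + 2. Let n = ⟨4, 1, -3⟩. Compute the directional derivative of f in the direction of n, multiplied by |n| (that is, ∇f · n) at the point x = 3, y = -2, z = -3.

-22

∂f/∂x = 1
∂f/∂y = 12*y - 2
∂f/∂z = 0
∇f at (3, -2, -3) = (1, -26, 0)
∇f · n = (1)(4) + (-26)(1) + (0)(-3) = -22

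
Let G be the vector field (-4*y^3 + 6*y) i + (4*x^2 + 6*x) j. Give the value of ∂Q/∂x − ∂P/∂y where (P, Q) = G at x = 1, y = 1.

∂G₂/∂x = 8*x + 6
∂G₁/∂y = -12*y^2 + 6
Scalar curl = 8*x + 12*y^2
At (1, 1): 20.

20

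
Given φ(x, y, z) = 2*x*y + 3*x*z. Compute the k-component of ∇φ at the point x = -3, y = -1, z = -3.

-9

(∇φ)_3 = ∂φ/∂z = 3*x
At (-3, -1, -3): -9.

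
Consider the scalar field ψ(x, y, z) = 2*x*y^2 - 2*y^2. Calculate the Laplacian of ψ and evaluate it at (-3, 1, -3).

-16

∂²ψ/∂x² = 0
∂²ψ/∂y² = 4*(x - 1)
∂²ψ/∂z² = 0
∇²ψ = 4*x - 4
At (-3, 1, -3): -16.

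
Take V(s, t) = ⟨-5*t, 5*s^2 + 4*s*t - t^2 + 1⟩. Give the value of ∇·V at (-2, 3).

∂V₁/∂s = 0
∂V₂/∂t = 4*s - 2*t
∇·V = 4*s - 2*t
At (-2, 3): -14.

-14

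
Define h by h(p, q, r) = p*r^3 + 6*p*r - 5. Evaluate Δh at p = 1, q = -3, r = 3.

18

∂²h/∂p² = 0
∂²h/∂q² = 0
∂²h/∂r² = 6*p*r
∇²h = 6*p*r
At (1, -3, 3): 18.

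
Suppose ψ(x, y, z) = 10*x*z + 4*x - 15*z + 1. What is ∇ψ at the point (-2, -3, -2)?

∂ψ/∂x = 10*z + 4
∂ψ/∂y = 0
∂ψ/∂z = 10*x - 15
∇ψ = (10*z + 4, 0, 10*x - 15)
At (-2, -3, -2): (-16, 0, -35).

(-16, 0, -35)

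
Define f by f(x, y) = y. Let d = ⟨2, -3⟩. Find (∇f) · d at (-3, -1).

∂f/∂x = 0
∂f/∂y = 1
∇f at (-3, -1) = (0, 1)
∇f · d = (0)(2) + (1)(-3) = -3

-3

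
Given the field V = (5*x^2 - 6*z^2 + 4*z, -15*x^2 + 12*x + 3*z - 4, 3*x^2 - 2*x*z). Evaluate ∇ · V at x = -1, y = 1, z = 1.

-8

∂V₁/∂x = 10*x
∂V₂/∂y = 0
∂V₃/∂z = -2*x
∇·V = 8*x
At (-1, 1, 1): -8.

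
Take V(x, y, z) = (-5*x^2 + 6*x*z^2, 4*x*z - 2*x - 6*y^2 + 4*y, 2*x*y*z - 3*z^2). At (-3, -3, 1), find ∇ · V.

88

∂V₁/∂x = -10*x + 6*z^2
∂V₂/∂y = -12*y + 4
∂V₃/∂z = 2*x*y - 6*z
∇·V = 2*x*y - 10*x - 12*y + 6*z^2 - 6*z + 4
At (-3, -3, 1): 88.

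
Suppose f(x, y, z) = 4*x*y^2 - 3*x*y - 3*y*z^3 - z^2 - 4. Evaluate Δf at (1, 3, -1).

∂²f/∂x² = 0
∂²f/∂y² = 8*x
∂²f/∂z² = -2*(9*y*z + 1)
∇²f = 8*x - 18*y*z - 2
At (1, 3, -1): 60.

60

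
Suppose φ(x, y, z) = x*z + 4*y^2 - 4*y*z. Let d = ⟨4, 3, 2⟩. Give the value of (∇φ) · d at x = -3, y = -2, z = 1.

-46

∂φ/∂x = z
∂φ/∂y = 8*y - 4*z
∂φ/∂z = x - 4*y
∇φ at (-3, -2, 1) = (1, -20, 5)
∇φ · d = (1)(4) + (-20)(3) + (5)(2) = -46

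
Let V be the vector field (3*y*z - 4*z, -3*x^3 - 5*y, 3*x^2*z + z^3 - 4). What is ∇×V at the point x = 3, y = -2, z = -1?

(∇×V)₁ = ∂V₃/∂y − ∂V₂/∂z = 0
(∇×V)₂ = ∂V₁/∂z − ∂V₃/∂x = -6*x*z + 3*y - 4
(∇×V)₃ = ∂V₂/∂x − ∂V₁/∂y = -9*x^2 - 3*z
∇×V = (0, -6*x*z + 3*y - 4, -9*x^2 - 3*z)
At (3, -2, -1): (0, 8, -78).

(0, 8, -78)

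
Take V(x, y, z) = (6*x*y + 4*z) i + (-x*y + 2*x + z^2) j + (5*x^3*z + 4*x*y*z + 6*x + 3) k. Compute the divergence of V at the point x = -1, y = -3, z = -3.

∂V₁/∂x = 6*y
∂V₂/∂y = -x
∂V₃/∂z = 5*x^3 + 4*x*y
∇·V = 5*x^3 + 4*x*y - x + 6*y
At (-1, -3, -3): -10.

-10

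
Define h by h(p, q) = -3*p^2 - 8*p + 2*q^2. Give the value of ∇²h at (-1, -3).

∂²h/∂p² = -6
∂²h/∂q² = 4
∇²h = -2
At (-1, -3): -2.

-2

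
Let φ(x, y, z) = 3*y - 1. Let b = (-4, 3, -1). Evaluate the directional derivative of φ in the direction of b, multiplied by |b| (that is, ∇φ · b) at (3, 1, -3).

∂φ/∂x = 0
∂φ/∂y = 3
∂φ/∂z = 0
∇φ at (3, 1, -3) = (0, 3, 0)
∇φ · b = (0)(-4) + (3)(3) + (0)(-1) = 9

9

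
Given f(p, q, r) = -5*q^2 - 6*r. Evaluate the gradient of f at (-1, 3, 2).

∂f/∂p = 0
∂f/∂q = -10*q
∂f/∂r = -6
∇f = (0, -10*q, -6)
At (-1, 3, 2): (0, -30, -6).

(0, -30, -6)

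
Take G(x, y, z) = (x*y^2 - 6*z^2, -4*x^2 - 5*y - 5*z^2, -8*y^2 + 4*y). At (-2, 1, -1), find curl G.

(-22, 12, 20)

(∇×G)₁ = ∂G₃/∂y − ∂G₂/∂z = -16*y + 10*z + 4
(∇×G)₂ = ∂G₁/∂z − ∂G₃/∂x = -12*z
(∇×G)₃ = ∂G₂/∂x − ∂G₁/∂y = -2*x*y - 8*x
∇×G = (-16*y + 10*z + 4, -12*z, -2*x*y - 8*x)
At (-2, 1, -1): (-22, 12, 20).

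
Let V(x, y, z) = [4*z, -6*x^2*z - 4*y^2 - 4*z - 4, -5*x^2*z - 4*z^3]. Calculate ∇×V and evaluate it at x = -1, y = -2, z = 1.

(∇×V)₁ = ∂V₃/∂y − ∂V₂/∂z = 6*x^2 + 4
(∇×V)₂ = ∂V₁/∂z − ∂V₃/∂x = 10*x*z + 4
(∇×V)₃ = ∂V₂/∂x − ∂V₁/∂y = -12*x*z
∇×V = (6*x^2 + 4, 10*x*z + 4, -12*x*z)
At (-1, -2, 1): (10, -6, 12).

(10, -6, 12)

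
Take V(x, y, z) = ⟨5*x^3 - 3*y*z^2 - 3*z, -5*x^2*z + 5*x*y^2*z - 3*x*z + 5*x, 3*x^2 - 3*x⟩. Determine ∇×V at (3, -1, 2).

(39, -6, -39)

(∇×V)₁ = ∂V₃/∂y − ∂V₂/∂z = 5*x^2 - 5*x*y^2 + 3*x
(∇×V)₂ = ∂V₁/∂z − ∂V₃/∂x = -6*x - 6*y*z
(∇×V)₃ = ∂V₂/∂x − ∂V₁/∂y = -10*x*z + 5*y^2*z + 3*z^2 - 3*z + 5
∇×V = (5*x^2 - 5*x*y^2 + 3*x, -6*x - 6*y*z, -10*x*z + 5*y^2*z + 3*z^2 - 3*z + 5)
At (3, -1, 2): (39, -6, -39).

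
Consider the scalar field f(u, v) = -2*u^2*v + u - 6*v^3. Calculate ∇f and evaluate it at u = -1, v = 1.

∂f/∂u = -4*u*v + 1
∂f/∂v = -2*u^2 - 18*v^2
∇f = (-4*u*v + 1, -2*u^2 - 18*v^2)
At (-1, 1): (5, -20).

(5, -20)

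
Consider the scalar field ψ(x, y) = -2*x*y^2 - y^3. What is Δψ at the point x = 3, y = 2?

-24

∂²ψ/∂x² = 0
∂²ψ/∂y² = -2*(2*x + 3*y)
∇²ψ = -4*x - 6*y
At (3, 2): -24.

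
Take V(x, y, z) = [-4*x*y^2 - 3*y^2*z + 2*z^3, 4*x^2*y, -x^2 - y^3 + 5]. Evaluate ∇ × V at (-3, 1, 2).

(-3, 15, -36)

(∇×V)₁ = ∂V₃/∂y − ∂V₂/∂z = -3*y^2
(∇×V)₂ = ∂V₁/∂z − ∂V₃/∂x = 2*x - 3*y^2 + 6*z^2
(∇×V)₃ = ∂V₂/∂x − ∂V₁/∂y = 16*x*y + 6*y*z
∇×V = (-3*y^2, 2*x - 3*y^2 + 6*z^2, 16*x*y + 6*y*z)
At (-3, 1, 2): (-3, 15, -36).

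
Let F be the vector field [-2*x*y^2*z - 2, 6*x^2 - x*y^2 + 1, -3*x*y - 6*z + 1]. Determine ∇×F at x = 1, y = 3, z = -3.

(-3, -9, -33)

(∇×F)₁ = ∂F₃/∂y − ∂F₂/∂z = -3*x
(∇×F)₂ = ∂F₁/∂z − ∂F₃/∂x = -2*x*y^2 + 3*y
(∇×F)₃ = ∂F₂/∂x − ∂F₁/∂y = 4*x*y*z + 12*x - y^2
∇×F = (-3*x, -2*x*y^2 + 3*y, 4*x*y*z + 12*x - y^2)
At (1, 3, -3): (-3, -9, -33).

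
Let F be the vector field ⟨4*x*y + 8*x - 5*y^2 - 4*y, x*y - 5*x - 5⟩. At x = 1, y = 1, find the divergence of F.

13

∂F₁/∂x = 4*y + 8
∂F₂/∂y = x
∇·F = x + 4*y + 8
At (1, 1): 13.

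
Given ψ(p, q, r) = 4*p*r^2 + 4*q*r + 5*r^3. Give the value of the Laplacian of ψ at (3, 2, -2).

-36

∂²ψ/∂p² = 0
∂²ψ/∂q² = 0
∂²ψ/∂r² = 2*(4*p + 15*r)
∇²ψ = 8*p + 30*r
At (3, 2, -2): -36.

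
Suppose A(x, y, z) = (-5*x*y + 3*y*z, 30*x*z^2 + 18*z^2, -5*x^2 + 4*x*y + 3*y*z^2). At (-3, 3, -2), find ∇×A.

(∇×A)₁ = ∂A₃/∂y − ∂A₂/∂z = -60*x*z + 4*x + 3*z^2 - 36*z
(∇×A)₂ = ∂A₁/∂z − ∂A₃/∂x = 10*x - y
(∇×A)₃ = ∂A₂/∂x − ∂A₁/∂y = 5*x + 30*z^2 - 3*z
∇×A = (-60*x*z + 4*x + 3*z^2 - 36*z, 10*x - y, 5*x + 30*z^2 - 3*z)
At (-3, 3, -2): (-288, -33, 111).

(-288, -33, 111)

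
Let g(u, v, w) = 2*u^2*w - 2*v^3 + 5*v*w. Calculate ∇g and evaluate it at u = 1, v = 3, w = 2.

(8, -44, 17)

∂g/∂u = 4*u*w
∂g/∂v = -6*v^2 + 5*w
∂g/∂w = 2*u^2 + 5*v
∇g = (4*u*w, -6*v^2 + 5*w, 2*u^2 + 5*v)
At (1, 3, 2): (8, -44, 17).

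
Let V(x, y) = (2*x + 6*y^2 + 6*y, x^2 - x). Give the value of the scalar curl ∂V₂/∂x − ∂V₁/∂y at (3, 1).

∂V₂/∂x = 2*x - 1
∂V₁/∂y = 12*y + 6
Scalar curl = 2*x - 12*y - 7
At (3, 1): -13.

-13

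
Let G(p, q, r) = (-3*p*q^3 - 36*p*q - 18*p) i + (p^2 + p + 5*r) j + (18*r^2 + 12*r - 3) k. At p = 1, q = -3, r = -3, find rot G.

(-5, 0, 120)

(∇×G)₁ = ∂G₃/∂q − ∂G₂/∂r = -5
(∇×G)₂ = ∂G₁/∂r − ∂G₃/∂p = 0
(∇×G)₃ = ∂G₂/∂p − ∂G₁/∂q = 9*p*q^2 + 38*p + 1
∇×G = (-5, 0, 9*p*q^2 + 38*p + 1)
At (1, -3, -3): (-5, 0, 120).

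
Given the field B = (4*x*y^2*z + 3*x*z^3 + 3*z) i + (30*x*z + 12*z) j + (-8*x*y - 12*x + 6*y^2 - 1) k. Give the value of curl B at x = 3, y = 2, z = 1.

(∇×B)₁ = ∂B₃/∂y − ∂B₂/∂z = -38*x + 12*y - 12
(∇×B)₂ = ∂B₁/∂z − ∂B₃/∂x = 4*x*y^2 + 9*x*z^2 + 8*y + 15
(∇×B)₃ = ∂B₂/∂x − ∂B₁/∂y = -8*x*y*z + 30*z
∇×B = (-38*x + 12*y - 12, 4*x*y^2 + 9*x*z^2 + 8*y + 15, -8*x*y*z + 30*z)
At (3, 2, 1): (-102, 106, -18).

(-102, 106, -18)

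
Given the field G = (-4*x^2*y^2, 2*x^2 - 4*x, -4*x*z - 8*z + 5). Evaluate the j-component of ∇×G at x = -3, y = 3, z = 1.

(∇×G)_2 = ∂G₁/∂z − ∂G₃/∂x
= 0 − (-4*z)
= 4*z
At (-3, 3, 1): 4.

4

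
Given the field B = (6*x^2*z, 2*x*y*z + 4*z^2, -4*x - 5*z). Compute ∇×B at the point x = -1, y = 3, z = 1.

(-2, 10, 6)

(∇×B)₁ = ∂B₃/∂y − ∂B₂/∂z = -2*x*y - 8*z
(∇×B)₂ = ∂B₁/∂z − ∂B₃/∂x = 6*x^2 + 4
(∇×B)₃ = ∂B₂/∂x − ∂B₁/∂y = 2*y*z
∇×B = (-2*x*y - 8*z, 6*x^2 + 4, 2*y*z)
At (-1, 3, 1): (-2, 10, 6).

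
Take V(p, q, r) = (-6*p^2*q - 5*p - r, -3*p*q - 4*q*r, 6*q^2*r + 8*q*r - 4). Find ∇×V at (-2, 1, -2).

(-36, -1, 21)

(∇×V)₁ = ∂V₃/∂q − ∂V₂/∂r = 12*q*r + 4*q + 8*r
(∇×V)₂ = ∂V₁/∂r − ∂V₃/∂p = -1
(∇×V)₃ = ∂V₂/∂p − ∂V₁/∂q = 6*p^2 - 3*q
∇×V = (12*q*r + 4*q + 8*r, -1, 6*p^2 - 3*q)
At (-2, 1, -2): (-36, -1, 21).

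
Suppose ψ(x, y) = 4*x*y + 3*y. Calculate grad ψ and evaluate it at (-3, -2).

∂ψ/∂x = 4*y
∂ψ/∂y = 4*x + 3
∇ψ = (4*y, 4*x + 3)
At (-3, -2): (-8, -9).

(-8, -9)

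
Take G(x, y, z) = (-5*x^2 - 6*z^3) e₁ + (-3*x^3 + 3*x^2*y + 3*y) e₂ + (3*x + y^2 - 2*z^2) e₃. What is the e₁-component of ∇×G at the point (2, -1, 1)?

-2

(∇×G)_1 = ∂G₃/∂y − ∂G₂/∂z
= 2*y − (0)
= 2*y
At (2, -1, 1): -2.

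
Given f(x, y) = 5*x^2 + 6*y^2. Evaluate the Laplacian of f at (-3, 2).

∂²f/∂x² = 10
∂²f/∂y² = 12
∇²f = 22
At (-3, 2): 22.

22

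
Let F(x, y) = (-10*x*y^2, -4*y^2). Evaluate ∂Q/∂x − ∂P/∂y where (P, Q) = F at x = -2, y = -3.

∂F₂/∂x = 0
∂F₁/∂y = -20*x*y
Scalar curl = 20*x*y
At (-2, -3): 120.

120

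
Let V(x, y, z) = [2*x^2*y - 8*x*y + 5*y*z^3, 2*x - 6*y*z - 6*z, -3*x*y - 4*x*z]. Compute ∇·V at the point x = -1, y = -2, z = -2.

∂V₁/∂x = 4*x*y - 8*y
∂V₂/∂y = -6*z
∂V₃/∂z = -4*x
∇·V = 4*x*y - 4*x - 8*y - 6*z
At (-1, -2, -2): 40.

40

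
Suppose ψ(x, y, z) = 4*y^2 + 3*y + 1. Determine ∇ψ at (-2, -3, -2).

∂ψ/∂x = 0
∂ψ/∂y = 8*y + 3
∂ψ/∂z = 0
∇ψ = (0, 8*y + 3, 0)
At (-2, -3, -2): (0, -21, 0).

(0, -21, 0)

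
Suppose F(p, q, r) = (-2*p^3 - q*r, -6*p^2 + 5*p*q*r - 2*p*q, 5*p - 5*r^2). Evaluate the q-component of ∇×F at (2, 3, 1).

(∇×F)_2 = ∂F₁/∂r − ∂F₃/∂p
= -q − (5)
= -q - 5
At (2, 3, 1): -8.

-8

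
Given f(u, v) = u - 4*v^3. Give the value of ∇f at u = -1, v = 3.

(1, -108)

∂f/∂u = 1
∂f/∂v = -12*v^2
∇f = (1, -12*v^2)
At (-1, 3): (1, -108).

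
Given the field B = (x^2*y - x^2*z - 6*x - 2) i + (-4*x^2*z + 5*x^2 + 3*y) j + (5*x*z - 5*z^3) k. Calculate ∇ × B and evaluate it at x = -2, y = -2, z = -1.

(∇×B)₁ = ∂B₃/∂y − ∂B₂/∂z = 4*x^2
(∇×B)₂ = ∂B₁/∂z − ∂B₃/∂x = -x^2 - 5*z
(∇×B)₃ = ∂B₂/∂x − ∂B₁/∂y = -x^2 - 8*x*z + 10*x
∇×B = (4*x^2, -x^2 - 5*z, -x^2 - 8*x*z + 10*x)
At (-2, -2, -1): (16, 1, -40).

(16, 1, -40)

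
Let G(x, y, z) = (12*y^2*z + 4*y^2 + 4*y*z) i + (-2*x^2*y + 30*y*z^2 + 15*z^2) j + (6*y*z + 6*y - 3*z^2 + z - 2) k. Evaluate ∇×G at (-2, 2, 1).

(∇×G)₁ = ∂G₃/∂y − ∂G₂/∂z = -60*y*z - 24*z + 6
(∇×G)₂ = ∂G₁/∂z − ∂G₃/∂x = 12*y^2 + 4*y
(∇×G)₃ = ∂G₂/∂x − ∂G₁/∂y = -4*x*y - 24*y*z - 8*y - 4*z
∇×G = (-60*y*z - 24*z + 6, 12*y^2 + 4*y, -4*x*y - 24*y*z - 8*y - 4*z)
At (-2, 2, 1): (-138, 56, -52).

(-138, 56, -52)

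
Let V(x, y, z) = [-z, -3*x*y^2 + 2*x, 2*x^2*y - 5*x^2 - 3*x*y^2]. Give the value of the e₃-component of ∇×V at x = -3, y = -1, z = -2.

(∇×V)_3 = ∂V₂/∂x − ∂V₁/∂y
= -3*y^2 + 2 − (0)
= -3*y^2 + 2
At (-3, -1, -2): -1.

-1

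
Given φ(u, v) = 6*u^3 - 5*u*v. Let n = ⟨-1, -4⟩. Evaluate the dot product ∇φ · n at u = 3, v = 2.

∂φ/∂u = 18*u^2 - 5*v
∂φ/∂v = -5*u
∇φ at (3, 2) = (152, -15)
∇φ · n = (152)(-1) + (-15)(-4) = -92

-92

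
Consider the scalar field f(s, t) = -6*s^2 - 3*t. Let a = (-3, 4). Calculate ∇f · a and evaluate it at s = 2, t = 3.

∂f/∂s = -12*s
∂f/∂t = -3
∇f at (2, 3) = (-24, -3)
∇f · a = (-24)(-3) + (-3)(4) = 60

60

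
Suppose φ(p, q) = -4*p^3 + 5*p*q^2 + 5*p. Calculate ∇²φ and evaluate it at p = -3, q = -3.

∂²φ/∂p² = -24*p
∂²φ/∂q² = 10*p
∇²φ = -14*p
At (-3, -3): 42.

42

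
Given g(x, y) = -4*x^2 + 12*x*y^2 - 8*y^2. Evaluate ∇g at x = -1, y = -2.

∂g/∂x = -8*x + 12*y^2
∂g/∂y = 24*x*y - 16*y
∇g = (-8*x + 12*y^2, 24*x*y - 16*y)
At (-1, -2): (56, 80).

(56, 80)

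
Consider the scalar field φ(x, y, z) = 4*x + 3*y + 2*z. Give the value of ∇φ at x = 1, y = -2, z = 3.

(4, 3, 2)

∂φ/∂x = 4
∂φ/∂y = 3
∂φ/∂z = 2
∇φ = (4, 3, 2)
At (1, -2, 3): (4, 3, 2).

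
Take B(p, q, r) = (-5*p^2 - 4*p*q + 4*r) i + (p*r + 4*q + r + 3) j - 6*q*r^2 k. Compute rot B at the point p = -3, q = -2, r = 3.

(-52, 4, -9)

(∇×B)₁ = ∂B₃/∂q − ∂B₂/∂r = -p - 6*r^2 - 1
(∇×B)₂ = ∂B₁/∂r − ∂B₃/∂p = 4
(∇×B)₃ = ∂B₂/∂p − ∂B₁/∂q = 4*p + r
∇×B = (-p - 6*r^2 - 1, 4, 4*p + r)
At (-3, -2, 3): (-52, 4, -9).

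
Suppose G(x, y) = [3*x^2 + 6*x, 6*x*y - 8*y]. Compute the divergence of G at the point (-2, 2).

-26

∂G₁/∂x = 6*x + 6
∂G₂/∂y = 6*x - 8
∇·G = 12*x - 2
At (-2, 2): -26.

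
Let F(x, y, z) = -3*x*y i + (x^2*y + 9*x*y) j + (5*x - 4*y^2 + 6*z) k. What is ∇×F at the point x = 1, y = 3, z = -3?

(∇×F)₁ = ∂F₃/∂y − ∂F₂/∂z = -8*y
(∇×F)₂ = ∂F₁/∂z − ∂F₃/∂x = -5
(∇×F)₃ = ∂F₂/∂x − ∂F₁/∂y = 2*x*y + 3*x + 9*y
∇×F = (-8*y, -5, 2*x*y + 3*x + 9*y)
At (1, 3, -3): (-24, -5, 36).

(-24, -5, 36)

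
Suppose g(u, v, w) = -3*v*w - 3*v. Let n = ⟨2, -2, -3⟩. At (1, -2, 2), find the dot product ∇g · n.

0

∂g/∂u = 0
∂g/∂v = -3*w - 3
∂g/∂w = -3*v
∇g at (1, -2, 2) = (0, -9, 6)
∇g · n = (0)(2) + (-9)(-2) + (6)(-3) = 0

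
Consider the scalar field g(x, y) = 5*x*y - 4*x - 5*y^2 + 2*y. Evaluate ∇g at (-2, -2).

(-14, 12)

∂g/∂x = 5*y - 4
∂g/∂y = 5*x - 10*y + 2
∇g = (5*y - 4, 5*x - 10*y + 2)
At (-2, -2): (-14, 12).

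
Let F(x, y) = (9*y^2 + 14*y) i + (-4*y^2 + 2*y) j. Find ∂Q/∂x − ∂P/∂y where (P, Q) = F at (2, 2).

-50

∂F₂/∂x = 0
∂F₁/∂y = 18*y + 14
Scalar curl = -18*y - 14
At (2, 2): -50.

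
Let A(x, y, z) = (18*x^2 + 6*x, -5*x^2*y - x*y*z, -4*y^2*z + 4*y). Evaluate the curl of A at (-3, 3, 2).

(-53, 0, 84)

(∇×A)₁ = ∂A₃/∂y − ∂A₂/∂z = x*y - 8*y*z + 4
(∇×A)₂ = ∂A₁/∂z − ∂A₃/∂x = 0
(∇×A)₃ = ∂A₂/∂x − ∂A₁/∂y = -10*x*y - y*z
∇×A = (x*y - 8*y*z + 4, 0, -10*x*y - y*z)
At (-3, 3, 2): (-53, 0, 84).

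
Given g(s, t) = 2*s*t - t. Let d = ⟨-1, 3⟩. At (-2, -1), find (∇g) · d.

-13

∂g/∂s = 2*t
∂g/∂t = 2*s - 1
∇g at (-2, -1) = (-2, -5)
∇g · d = (-2)(-1) + (-5)(3) = -13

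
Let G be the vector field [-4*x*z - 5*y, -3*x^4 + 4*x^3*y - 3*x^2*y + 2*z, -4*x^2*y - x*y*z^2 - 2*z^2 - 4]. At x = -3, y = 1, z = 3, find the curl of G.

(-11, -3, 455)

(∇×G)₁ = ∂G₃/∂y − ∂G₂/∂z = -4*x^2 - x*z^2 - 2
(∇×G)₂ = ∂G₁/∂z − ∂G₃/∂x = 8*x*y - 4*x + y*z^2
(∇×G)₃ = ∂G₂/∂x − ∂G₁/∂y = -12*x^3 + 12*x^2*y - 6*x*y + 5
∇×G = (-4*x^2 - x*z^2 - 2, 8*x*y - 4*x + y*z^2, -12*x^3 + 12*x^2*y - 6*x*y + 5)
At (-3, 1, 3): (-11, -3, 455).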